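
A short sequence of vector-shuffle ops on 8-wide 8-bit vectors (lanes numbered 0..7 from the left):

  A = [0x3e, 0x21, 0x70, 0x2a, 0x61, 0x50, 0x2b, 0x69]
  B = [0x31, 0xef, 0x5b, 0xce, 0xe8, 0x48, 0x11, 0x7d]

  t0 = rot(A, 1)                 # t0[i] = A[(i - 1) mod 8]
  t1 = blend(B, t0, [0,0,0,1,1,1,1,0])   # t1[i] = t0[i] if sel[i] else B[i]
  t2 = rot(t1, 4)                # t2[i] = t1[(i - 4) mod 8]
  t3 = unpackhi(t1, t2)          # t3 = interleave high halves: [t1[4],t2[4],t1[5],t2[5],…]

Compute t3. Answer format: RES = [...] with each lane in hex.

RES = [0x2a, 0x31, 0x61, 0xef, 0x50, 0x5b, 0x7d, 0x70]

→ t0 |69|3e|21|70|2a|61|50|2b|
→ t1 |31|ef|5b|70|2a|61|50|7d|
→ t2 |2a|61|50|7d|31|ef|5b|70|
→ t3 |2a|31|61|ef|50|5b|7d|70|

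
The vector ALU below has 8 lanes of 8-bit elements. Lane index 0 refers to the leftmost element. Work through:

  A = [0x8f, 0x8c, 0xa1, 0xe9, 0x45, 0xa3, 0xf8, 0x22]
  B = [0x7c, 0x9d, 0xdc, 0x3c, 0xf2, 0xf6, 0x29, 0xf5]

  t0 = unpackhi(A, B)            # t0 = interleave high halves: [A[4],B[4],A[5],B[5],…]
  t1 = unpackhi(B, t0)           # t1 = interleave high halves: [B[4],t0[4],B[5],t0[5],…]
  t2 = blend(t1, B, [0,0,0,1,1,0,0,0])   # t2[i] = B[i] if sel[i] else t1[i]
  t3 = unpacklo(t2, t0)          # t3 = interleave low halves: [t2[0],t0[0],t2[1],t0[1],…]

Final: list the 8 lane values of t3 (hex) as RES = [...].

→ t0 |45|f2|a3|f6|f8|29|22|f5|
→ t1 |f2|f8|f6|29|29|22|f5|f5|
→ t2 |f2|f8|f6|3c|f2|22|f5|f5|
→ t3 |f2|45|f8|f2|f6|a3|3c|f6|

RES = [0xf2, 0x45, 0xf8, 0xf2, 0xf6, 0xa3, 0x3c, 0xf6]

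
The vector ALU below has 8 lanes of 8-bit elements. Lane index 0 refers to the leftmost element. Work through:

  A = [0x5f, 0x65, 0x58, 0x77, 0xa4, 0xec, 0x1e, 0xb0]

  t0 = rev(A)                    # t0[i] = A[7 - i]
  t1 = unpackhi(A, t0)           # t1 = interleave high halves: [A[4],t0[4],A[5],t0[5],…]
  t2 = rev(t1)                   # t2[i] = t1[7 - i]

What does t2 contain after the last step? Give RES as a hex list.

RES = [0x5f, 0xb0, 0x65, 0x1e, 0x58, 0xec, 0x77, 0xa4]

  t0: b0 1e ec a4 77 58 65 5f
  t1: a4 77 ec 58 1e 65 b0 5f
  t2: 5f b0 65 1e 58 ec 77 a4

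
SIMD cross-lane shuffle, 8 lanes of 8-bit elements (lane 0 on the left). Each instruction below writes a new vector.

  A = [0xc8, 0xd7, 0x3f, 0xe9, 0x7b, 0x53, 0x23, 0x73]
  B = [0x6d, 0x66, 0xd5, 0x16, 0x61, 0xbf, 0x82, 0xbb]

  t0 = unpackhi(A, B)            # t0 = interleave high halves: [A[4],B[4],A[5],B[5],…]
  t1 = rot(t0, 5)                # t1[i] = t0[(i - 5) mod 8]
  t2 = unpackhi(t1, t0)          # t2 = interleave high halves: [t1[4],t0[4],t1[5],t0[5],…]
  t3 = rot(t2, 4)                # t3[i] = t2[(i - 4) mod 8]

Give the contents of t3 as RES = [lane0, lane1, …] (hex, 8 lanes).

RES = [0x61, 0x73, 0x53, 0xbb, 0xbb, 0x23, 0x7b, 0x82]

t0 = [0x7b, 0x61, 0x53, 0xbf, 0x23, 0x82, 0x73, 0xbb]
t1 = [0xbf, 0x23, 0x82, 0x73, 0xbb, 0x7b, 0x61, 0x53]
t2 = [0xbb, 0x23, 0x7b, 0x82, 0x61, 0x73, 0x53, 0xbb]
t3 = [0x61, 0x73, 0x53, 0xbb, 0xbb, 0x23, 0x7b, 0x82]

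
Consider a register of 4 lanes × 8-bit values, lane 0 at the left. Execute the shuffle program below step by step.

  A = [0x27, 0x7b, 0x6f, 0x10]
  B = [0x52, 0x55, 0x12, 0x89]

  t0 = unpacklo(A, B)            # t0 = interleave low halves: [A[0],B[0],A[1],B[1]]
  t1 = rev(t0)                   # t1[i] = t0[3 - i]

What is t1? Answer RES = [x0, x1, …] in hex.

→ t0 |27|52|7b|55|
→ t1 |55|7b|52|27|

RES = [ 0x55  0x7b  0x52  0x27 ]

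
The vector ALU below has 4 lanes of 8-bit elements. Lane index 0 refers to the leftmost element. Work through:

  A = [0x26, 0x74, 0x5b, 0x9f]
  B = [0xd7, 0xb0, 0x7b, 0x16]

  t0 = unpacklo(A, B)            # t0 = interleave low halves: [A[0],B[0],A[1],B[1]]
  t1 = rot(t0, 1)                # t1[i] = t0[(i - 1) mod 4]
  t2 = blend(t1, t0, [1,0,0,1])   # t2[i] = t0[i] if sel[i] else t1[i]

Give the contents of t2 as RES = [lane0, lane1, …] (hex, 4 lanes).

  t0: 26 d7 74 b0
  t1: b0 26 d7 74
  t2: 26 26 d7 b0

RES = [ 0x26  0x26  0xd7  0xb0 ]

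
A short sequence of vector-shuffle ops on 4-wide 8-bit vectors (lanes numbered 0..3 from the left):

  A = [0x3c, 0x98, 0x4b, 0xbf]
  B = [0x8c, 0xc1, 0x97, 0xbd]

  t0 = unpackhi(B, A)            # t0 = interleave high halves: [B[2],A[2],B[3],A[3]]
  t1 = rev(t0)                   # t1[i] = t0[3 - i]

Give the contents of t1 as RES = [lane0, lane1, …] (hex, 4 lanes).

RES = [0xbf, 0xbd, 0x4b, 0x97]

→ t0 |97|4b|bd|bf|
→ t1 |bf|bd|4b|97|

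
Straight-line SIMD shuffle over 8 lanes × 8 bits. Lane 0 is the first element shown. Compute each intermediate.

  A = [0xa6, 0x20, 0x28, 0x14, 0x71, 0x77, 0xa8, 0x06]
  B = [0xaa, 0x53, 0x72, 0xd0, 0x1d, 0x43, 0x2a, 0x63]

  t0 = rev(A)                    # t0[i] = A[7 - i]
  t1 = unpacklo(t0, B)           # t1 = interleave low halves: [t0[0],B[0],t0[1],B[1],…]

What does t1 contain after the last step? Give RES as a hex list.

→ t0 |06|a8|77|71|14|28|20|a6|
→ t1 |06|aa|a8|53|77|72|71|d0|

RES = [0x06, 0xaa, 0xa8, 0x53, 0x77, 0x72, 0x71, 0xd0]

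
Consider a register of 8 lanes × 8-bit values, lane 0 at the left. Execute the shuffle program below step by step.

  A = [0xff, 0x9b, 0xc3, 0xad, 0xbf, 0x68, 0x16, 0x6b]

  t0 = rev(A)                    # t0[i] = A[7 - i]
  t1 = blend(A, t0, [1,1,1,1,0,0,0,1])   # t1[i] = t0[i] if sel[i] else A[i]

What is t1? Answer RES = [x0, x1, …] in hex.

t0 = [0x6b, 0x16, 0x68, 0xbf, 0xad, 0xc3, 0x9b, 0xff]
t1 = [0x6b, 0x16, 0x68, 0xbf, 0xbf, 0x68, 0x16, 0xff]

RES = [0x6b, 0x16, 0x68, 0xbf, 0xbf, 0x68, 0x16, 0xff]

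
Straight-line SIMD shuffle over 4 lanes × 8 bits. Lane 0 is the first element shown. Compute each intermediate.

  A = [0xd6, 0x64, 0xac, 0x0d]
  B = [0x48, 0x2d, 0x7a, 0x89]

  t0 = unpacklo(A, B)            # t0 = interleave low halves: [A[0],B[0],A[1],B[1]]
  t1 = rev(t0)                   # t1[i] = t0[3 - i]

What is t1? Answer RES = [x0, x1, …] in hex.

t0 = [0xd6, 0x48, 0x64, 0x2d]
t1 = [0x2d, 0x64, 0x48, 0xd6]

RES = [0x2d, 0x64, 0x48, 0xd6]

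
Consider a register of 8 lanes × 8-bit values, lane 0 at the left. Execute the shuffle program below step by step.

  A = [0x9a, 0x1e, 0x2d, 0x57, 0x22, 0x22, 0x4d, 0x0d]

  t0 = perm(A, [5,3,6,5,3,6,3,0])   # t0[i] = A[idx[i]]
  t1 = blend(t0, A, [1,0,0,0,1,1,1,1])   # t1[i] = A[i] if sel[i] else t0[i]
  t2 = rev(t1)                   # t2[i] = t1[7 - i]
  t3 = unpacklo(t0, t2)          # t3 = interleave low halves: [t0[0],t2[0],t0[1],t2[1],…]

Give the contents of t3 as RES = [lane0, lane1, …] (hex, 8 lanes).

RES = [ 0x22  0x0d  0x57  0x4d  0x4d  0x22  0x22  0x22 ]

→ t0 |22|57|4d|22|57|4d|57|9a|
→ t1 |9a|57|4d|22|22|22|4d|0d|
→ t2 |0d|4d|22|22|22|4d|57|9a|
→ t3 |22|0d|57|4d|4d|22|22|22|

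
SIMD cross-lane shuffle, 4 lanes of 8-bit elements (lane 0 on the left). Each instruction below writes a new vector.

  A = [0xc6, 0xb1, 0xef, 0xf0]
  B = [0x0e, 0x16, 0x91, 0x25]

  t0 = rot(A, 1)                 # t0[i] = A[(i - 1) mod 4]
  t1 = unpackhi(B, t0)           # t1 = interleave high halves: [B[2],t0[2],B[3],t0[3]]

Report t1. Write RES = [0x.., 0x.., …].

→ t0 |f0|c6|b1|ef|
→ t1 |91|b1|25|ef|

RES = [ 0x91  0xb1  0x25  0xef ]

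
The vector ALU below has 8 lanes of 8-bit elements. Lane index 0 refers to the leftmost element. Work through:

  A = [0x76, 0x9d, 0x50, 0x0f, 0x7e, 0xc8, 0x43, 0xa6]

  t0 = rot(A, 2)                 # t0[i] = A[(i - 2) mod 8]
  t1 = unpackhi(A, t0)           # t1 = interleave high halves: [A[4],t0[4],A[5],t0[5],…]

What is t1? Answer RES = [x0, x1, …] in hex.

  t0: 43 a6 76 9d 50 0f 7e c8
  t1: 7e 50 c8 0f 43 7e a6 c8

RES = [0x7e, 0x50, 0xc8, 0x0f, 0x43, 0x7e, 0xa6, 0xc8]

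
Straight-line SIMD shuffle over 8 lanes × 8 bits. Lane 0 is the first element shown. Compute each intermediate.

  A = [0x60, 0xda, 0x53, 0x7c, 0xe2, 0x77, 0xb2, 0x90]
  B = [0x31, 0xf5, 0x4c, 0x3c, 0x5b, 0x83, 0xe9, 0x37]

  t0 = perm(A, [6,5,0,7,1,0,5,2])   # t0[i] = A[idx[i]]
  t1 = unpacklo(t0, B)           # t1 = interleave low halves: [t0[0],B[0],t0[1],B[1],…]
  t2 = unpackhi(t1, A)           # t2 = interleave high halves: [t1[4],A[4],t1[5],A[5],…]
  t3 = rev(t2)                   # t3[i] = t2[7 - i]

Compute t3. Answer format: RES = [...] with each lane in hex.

RES = [ 0x90  0x3c  0xb2  0x90  0x77  0x4c  0xe2  0x60 ]

  t0: b2 77 60 90 da 60 77 53
  t1: b2 31 77 f5 60 4c 90 3c
  t2: 60 e2 4c 77 90 b2 3c 90
  t3: 90 3c b2 90 77 4c e2 60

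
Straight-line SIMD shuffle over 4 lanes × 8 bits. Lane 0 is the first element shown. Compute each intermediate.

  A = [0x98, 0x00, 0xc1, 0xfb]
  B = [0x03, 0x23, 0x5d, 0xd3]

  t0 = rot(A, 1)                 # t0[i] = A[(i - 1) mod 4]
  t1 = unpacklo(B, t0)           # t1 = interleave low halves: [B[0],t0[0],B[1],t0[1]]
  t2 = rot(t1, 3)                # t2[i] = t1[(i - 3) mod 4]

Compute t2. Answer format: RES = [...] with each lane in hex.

t0 = [0xfb, 0x98, 0x00, 0xc1]
t1 = [0x03, 0xfb, 0x23, 0x98]
t2 = [0xfb, 0x23, 0x98, 0x03]

RES = [0xfb, 0x23, 0x98, 0x03]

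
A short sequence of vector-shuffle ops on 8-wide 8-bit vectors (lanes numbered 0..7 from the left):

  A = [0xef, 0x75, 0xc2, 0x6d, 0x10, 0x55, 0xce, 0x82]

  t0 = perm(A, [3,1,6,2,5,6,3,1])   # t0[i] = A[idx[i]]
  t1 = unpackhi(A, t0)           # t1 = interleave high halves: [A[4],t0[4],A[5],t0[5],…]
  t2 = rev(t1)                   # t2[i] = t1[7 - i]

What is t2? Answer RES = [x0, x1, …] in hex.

RES = [0x75, 0x82, 0x6d, 0xce, 0xce, 0x55, 0x55, 0x10]

→ t0 |6d|75|ce|c2|55|ce|6d|75|
→ t1 |10|55|55|ce|ce|6d|82|75|
→ t2 |75|82|6d|ce|ce|55|55|10|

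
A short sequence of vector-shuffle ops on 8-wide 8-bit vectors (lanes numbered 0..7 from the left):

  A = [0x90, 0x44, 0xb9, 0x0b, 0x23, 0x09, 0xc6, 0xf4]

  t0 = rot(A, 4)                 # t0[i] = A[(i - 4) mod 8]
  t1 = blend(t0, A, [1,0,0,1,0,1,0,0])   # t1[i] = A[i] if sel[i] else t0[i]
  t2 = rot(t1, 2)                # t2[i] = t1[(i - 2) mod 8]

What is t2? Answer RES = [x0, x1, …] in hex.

  t0: 23 09 c6 f4 90 44 b9 0b
  t1: 90 09 c6 0b 90 09 b9 0b
  t2: b9 0b 90 09 c6 0b 90 09

RES = [ 0xb9  0x0b  0x90  0x09  0xc6  0x0b  0x90  0x09 ]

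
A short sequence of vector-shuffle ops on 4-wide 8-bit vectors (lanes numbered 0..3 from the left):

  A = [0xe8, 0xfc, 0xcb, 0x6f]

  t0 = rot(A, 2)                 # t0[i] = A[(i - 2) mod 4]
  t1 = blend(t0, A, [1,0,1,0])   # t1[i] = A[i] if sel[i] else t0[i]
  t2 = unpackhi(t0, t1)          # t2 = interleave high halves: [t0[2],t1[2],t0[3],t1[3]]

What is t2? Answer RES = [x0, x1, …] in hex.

  t0: cb 6f e8 fc
  t1: e8 6f cb fc
  t2: e8 cb fc fc

RES = [0xe8, 0xcb, 0xfc, 0xfc]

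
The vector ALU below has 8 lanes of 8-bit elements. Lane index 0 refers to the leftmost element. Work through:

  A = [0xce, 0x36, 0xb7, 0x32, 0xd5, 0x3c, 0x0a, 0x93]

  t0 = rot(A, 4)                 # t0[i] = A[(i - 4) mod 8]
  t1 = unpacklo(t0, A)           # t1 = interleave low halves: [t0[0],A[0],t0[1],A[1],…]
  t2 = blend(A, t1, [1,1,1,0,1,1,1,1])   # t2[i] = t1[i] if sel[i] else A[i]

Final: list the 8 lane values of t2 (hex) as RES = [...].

t0 = [0xd5, 0x3c, 0x0a, 0x93, 0xce, 0x36, 0xb7, 0x32]
t1 = [0xd5, 0xce, 0x3c, 0x36, 0x0a, 0xb7, 0x93, 0x32]
t2 = [0xd5, 0xce, 0x3c, 0x32, 0x0a, 0xb7, 0x93, 0x32]

RES = [0xd5, 0xce, 0x3c, 0x32, 0x0a, 0xb7, 0x93, 0x32]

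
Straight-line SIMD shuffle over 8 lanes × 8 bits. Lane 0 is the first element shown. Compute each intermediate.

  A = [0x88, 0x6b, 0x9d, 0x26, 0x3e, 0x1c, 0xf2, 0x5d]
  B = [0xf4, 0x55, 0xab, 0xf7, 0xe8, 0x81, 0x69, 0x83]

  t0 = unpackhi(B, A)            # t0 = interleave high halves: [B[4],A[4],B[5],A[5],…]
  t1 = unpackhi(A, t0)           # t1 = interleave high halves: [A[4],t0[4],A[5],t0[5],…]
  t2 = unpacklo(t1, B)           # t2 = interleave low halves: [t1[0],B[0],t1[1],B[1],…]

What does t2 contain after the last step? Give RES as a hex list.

RES = [ 0x3e  0xf4  0x69  0x55  0x1c  0xab  0xf2  0xf7 ]

  t0: e8 3e 81 1c 69 f2 83 5d
  t1: 3e 69 1c f2 f2 83 5d 5d
  t2: 3e f4 69 55 1c ab f2 f7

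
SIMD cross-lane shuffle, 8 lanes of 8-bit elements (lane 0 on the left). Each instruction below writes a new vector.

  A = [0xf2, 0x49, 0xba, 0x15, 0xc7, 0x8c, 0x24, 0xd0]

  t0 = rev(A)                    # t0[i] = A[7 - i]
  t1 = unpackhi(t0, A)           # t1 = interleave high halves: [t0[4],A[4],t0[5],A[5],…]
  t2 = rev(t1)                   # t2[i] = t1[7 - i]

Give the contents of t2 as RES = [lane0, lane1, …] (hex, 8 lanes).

  t0: d0 24 8c c7 15 ba 49 f2
  t1: 15 c7 ba 8c 49 24 f2 d0
  t2: d0 f2 24 49 8c ba c7 15

RES = [ 0xd0  0xf2  0x24  0x49  0x8c  0xba  0xc7  0x15 ]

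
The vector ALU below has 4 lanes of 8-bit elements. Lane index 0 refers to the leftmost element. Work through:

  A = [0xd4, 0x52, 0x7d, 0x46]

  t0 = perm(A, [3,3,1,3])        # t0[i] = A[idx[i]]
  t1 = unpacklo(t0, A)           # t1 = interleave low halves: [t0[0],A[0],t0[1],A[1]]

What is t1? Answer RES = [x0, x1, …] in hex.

→ t0 |46|46|52|46|
→ t1 |46|d4|46|52|

RES = [ 0x46  0xd4  0x46  0x52 ]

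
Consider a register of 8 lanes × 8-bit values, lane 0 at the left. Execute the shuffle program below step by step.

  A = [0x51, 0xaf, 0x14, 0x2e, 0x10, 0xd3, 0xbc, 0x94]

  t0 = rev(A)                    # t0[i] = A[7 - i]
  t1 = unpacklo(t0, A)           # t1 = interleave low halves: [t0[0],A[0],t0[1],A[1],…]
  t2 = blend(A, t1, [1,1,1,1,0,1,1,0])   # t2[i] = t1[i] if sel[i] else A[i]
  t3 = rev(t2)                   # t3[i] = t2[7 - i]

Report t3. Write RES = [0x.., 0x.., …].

→ t0 |94|bc|d3|10|2e|14|af|51|
→ t1 |94|51|bc|af|d3|14|10|2e|
→ t2 |94|51|bc|af|10|14|10|94|
→ t3 |94|10|14|10|af|bc|51|94|

RES = [0x94, 0x10, 0x14, 0x10, 0xaf, 0xbc, 0x51, 0x94]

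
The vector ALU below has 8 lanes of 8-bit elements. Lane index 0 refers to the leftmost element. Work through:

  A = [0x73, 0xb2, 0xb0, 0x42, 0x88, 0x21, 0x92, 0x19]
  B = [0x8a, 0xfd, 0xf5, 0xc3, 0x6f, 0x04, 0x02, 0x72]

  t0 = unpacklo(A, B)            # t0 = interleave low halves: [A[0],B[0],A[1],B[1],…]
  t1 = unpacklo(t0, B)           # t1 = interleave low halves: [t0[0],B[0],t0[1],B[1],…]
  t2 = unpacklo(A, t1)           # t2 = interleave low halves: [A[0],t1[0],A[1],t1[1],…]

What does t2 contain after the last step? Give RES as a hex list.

RES = [0x73, 0x73, 0xb2, 0x8a, 0xb0, 0x8a, 0x42, 0xfd]

t0 = [0x73, 0x8a, 0xb2, 0xfd, 0xb0, 0xf5, 0x42, 0xc3]
t1 = [0x73, 0x8a, 0x8a, 0xfd, 0xb2, 0xf5, 0xfd, 0xc3]
t2 = [0x73, 0x73, 0xb2, 0x8a, 0xb0, 0x8a, 0x42, 0xfd]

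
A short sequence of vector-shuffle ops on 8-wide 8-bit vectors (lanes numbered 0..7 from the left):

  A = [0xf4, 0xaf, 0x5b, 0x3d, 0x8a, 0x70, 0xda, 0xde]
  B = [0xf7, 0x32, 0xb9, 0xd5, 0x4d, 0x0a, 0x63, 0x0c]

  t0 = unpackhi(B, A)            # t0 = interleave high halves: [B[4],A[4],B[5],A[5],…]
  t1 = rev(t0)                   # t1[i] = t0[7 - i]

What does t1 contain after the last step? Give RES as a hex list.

→ t0 |4d|8a|0a|70|63|da|0c|de|
→ t1 |de|0c|da|63|70|0a|8a|4d|

RES = [0xde, 0x0c, 0xda, 0x63, 0x70, 0x0a, 0x8a, 0x4d]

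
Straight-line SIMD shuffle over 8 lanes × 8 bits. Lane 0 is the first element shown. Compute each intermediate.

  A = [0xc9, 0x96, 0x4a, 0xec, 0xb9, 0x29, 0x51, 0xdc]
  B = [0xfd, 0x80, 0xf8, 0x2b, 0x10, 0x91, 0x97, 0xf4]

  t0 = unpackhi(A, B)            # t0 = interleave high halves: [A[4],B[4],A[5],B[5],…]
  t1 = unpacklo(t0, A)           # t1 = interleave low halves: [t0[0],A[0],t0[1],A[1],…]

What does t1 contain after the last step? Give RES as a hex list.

RES = [0xb9, 0xc9, 0x10, 0x96, 0x29, 0x4a, 0x91, 0xec]

  t0: b9 10 29 91 51 97 dc f4
  t1: b9 c9 10 96 29 4a 91 ec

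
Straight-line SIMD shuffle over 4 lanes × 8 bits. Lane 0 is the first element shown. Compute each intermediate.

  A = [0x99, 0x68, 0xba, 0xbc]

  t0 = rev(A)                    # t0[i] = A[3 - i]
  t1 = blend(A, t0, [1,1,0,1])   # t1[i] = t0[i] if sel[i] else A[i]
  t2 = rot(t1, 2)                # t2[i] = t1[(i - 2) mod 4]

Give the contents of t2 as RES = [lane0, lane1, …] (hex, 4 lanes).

RES = [0xba, 0x99, 0xbc, 0xba]

→ t0 |bc|ba|68|99|
→ t1 |bc|ba|ba|99|
→ t2 |ba|99|bc|ba|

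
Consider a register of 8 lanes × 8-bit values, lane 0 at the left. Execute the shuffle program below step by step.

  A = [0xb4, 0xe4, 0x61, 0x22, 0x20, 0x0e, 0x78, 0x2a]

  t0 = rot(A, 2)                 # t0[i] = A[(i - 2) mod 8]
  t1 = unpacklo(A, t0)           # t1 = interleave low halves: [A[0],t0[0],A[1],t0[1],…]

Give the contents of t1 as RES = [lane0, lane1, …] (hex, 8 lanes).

  t0: 78 2a b4 e4 61 22 20 0e
  t1: b4 78 e4 2a 61 b4 22 e4

RES = [ 0xb4  0x78  0xe4  0x2a  0x61  0xb4  0x22  0xe4 ]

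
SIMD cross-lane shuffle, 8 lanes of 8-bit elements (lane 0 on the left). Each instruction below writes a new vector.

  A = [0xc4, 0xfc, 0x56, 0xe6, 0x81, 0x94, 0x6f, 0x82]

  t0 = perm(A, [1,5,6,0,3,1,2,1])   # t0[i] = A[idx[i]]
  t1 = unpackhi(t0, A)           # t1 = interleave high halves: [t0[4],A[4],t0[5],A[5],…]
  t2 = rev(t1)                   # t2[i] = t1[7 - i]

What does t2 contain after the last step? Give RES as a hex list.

RES = [ 0x82  0xfc  0x6f  0x56  0x94  0xfc  0x81  0xe6 ]

→ t0 |fc|94|6f|c4|e6|fc|56|fc|
→ t1 |e6|81|fc|94|56|6f|fc|82|
→ t2 |82|fc|6f|56|94|fc|81|e6|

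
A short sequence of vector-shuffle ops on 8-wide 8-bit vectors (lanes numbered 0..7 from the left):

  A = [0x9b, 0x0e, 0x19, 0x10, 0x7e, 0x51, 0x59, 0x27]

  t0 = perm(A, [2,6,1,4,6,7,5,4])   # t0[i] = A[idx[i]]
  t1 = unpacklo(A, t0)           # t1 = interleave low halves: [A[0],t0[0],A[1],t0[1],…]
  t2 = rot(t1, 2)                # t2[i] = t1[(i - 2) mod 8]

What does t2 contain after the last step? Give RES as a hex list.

  t0: 19 59 0e 7e 59 27 51 7e
  t1: 9b 19 0e 59 19 0e 10 7e
  t2: 10 7e 9b 19 0e 59 19 0e

RES = [0x10, 0x7e, 0x9b, 0x19, 0x0e, 0x59, 0x19, 0x0e]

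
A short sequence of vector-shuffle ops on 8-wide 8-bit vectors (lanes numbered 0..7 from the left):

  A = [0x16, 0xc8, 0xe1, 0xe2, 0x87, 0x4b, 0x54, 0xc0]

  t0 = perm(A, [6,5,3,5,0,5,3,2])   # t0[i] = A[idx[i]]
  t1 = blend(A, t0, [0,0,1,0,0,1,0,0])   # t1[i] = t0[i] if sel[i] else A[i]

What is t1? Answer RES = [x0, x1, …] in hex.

RES = [0x16, 0xc8, 0xe2, 0xe2, 0x87, 0x4b, 0x54, 0xc0]

t0 = [0x54, 0x4b, 0xe2, 0x4b, 0x16, 0x4b, 0xe2, 0xe1]
t1 = [0x16, 0xc8, 0xe2, 0xe2, 0x87, 0x4b, 0x54, 0xc0]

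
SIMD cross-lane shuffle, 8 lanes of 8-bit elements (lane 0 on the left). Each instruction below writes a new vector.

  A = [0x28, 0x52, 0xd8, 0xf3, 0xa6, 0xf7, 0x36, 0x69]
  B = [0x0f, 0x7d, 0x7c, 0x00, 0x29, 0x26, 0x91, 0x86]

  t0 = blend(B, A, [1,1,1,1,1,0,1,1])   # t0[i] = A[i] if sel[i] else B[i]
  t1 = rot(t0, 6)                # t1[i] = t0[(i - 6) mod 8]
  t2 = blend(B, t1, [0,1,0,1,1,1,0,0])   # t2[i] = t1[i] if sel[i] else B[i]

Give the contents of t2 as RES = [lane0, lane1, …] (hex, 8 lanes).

  t0: 28 52 d8 f3 a6 26 36 69
  t1: d8 f3 a6 26 36 69 28 52
  t2: 0f f3 7c 26 36 69 91 86

RES = [0x0f, 0xf3, 0x7c, 0x26, 0x36, 0x69, 0x91, 0x86]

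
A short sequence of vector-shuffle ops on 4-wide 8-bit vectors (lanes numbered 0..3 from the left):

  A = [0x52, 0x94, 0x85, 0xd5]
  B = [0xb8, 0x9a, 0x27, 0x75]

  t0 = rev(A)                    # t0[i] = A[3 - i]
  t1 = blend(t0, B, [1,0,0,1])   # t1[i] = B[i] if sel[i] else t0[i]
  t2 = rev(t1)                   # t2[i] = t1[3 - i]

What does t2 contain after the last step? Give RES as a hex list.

→ t0 |d5|85|94|52|
→ t1 |b8|85|94|75|
→ t2 |75|94|85|b8|

RES = [0x75, 0x94, 0x85, 0xb8]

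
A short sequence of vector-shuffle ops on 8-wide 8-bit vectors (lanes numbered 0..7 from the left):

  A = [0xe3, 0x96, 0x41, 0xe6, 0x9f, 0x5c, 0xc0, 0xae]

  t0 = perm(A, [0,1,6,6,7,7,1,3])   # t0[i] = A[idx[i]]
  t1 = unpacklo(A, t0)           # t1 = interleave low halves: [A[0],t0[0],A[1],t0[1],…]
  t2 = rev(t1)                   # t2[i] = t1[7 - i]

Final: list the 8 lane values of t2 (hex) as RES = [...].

RES = [0xc0, 0xe6, 0xc0, 0x41, 0x96, 0x96, 0xe3, 0xe3]

t0 = [0xe3, 0x96, 0xc0, 0xc0, 0xae, 0xae, 0x96, 0xe6]
t1 = [0xe3, 0xe3, 0x96, 0x96, 0x41, 0xc0, 0xe6, 0xc0]
t2 = [0xc0, 0xe6, 0xc0, 0x41, 0x96, 0x96, 0xe3, 0xe3]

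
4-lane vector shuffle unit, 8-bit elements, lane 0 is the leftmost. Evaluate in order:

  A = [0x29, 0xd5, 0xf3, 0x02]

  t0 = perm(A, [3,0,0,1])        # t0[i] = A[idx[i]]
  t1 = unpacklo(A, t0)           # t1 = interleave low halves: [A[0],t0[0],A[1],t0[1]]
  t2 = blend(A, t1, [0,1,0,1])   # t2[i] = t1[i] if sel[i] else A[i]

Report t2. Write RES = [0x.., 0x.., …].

t0 = [0x02, 0x29, 0x29, 0xd5]
t1 = [0x29, 0x02, 0xd5, 0x29]
t2 = [0x29, 0x02, 0xf3, 0x29]

RES = [0x29, 0x02, 0xf3, 0x29]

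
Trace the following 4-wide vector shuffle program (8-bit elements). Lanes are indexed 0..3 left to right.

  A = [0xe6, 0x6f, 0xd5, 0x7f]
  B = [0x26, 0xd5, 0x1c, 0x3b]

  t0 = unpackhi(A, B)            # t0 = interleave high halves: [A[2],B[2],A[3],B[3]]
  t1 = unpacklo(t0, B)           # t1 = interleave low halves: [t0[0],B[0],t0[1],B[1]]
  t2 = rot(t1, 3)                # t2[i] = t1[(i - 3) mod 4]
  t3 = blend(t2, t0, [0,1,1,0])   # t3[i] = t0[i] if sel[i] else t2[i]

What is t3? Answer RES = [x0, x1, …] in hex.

RES = [0x26, 0x1c, 0x7f, 0xd5]

  t0: d5 1c 7f 3b
  t1: d5 26 1c d5
  t2: 26 1c d5 d5
  t3: 26 1c 7f d5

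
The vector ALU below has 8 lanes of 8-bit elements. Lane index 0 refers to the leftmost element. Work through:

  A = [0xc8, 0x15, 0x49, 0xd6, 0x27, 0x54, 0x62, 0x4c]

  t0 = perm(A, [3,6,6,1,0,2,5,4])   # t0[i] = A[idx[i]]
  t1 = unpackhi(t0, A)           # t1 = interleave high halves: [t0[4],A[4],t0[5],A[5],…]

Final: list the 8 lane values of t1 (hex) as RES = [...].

t0 = [0xd6, 0x62, 0x62, 0x15, 0xc8, 0x49, 0x54, 0x27]
t1 = [0xc8, 0x27, 0x49, 0x54, 0x54, 0x62, 0x27, 0x4c]

RES = [0xc8, 0x27, 0x49, 0x54, 0x54, 0x62, 0x27, 0x4c]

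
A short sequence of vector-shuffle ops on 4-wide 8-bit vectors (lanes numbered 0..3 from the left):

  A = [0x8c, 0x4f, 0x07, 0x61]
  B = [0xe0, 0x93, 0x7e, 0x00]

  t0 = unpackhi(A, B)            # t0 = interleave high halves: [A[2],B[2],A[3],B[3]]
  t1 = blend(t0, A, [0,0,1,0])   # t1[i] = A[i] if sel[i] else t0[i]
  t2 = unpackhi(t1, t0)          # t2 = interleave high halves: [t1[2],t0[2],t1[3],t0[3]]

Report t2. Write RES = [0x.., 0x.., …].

RES = [0x07, 0x61, 0x00, 0x00]

  t0: 07 7e 61 00
  t1: 07 7e 07 00
  t2: 07 61 00 00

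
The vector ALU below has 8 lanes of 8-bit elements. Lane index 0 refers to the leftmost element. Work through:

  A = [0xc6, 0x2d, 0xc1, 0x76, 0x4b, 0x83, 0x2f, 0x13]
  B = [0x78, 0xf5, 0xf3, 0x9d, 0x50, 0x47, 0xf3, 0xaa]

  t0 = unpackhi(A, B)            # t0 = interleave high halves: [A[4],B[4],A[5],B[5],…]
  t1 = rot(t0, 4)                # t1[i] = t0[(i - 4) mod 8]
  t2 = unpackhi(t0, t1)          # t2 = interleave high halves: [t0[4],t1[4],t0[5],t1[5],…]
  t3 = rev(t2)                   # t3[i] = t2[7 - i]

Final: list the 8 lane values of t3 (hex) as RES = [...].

→ t0 |4b|50|83|47|2f|f3|13|aa|
→ t1 |2f|f3|13|aa|4b|50|83|47|
→ t2 |2f|4b|f3|50|13|83|aa|47|
→ t3 |47|aa|83|13|50|f3|4b|2f|

RES = [0x47, 0xaa, 0x83, 0x13, 0x50, 0xf3, 0x4b, 0x2f]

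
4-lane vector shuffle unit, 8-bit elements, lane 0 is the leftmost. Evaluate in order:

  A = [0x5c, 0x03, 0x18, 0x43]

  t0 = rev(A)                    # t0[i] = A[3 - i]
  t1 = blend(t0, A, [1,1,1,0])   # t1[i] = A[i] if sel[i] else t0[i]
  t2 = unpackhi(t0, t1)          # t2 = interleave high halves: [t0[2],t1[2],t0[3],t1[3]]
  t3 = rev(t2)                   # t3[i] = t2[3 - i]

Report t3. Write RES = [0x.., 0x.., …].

RES = [0x5c, 0x5c, 0x18, 0x03]

t0 = [0x43, 0x18, 0x03, 0x5c]
t1 = [0x5c, 0x03, 0x18, 0x5c]
t2 = [0x03, 0x18, 0x5c, 0x5c]
t3 = [0x5c, 0x5c, 0x18, 0x03]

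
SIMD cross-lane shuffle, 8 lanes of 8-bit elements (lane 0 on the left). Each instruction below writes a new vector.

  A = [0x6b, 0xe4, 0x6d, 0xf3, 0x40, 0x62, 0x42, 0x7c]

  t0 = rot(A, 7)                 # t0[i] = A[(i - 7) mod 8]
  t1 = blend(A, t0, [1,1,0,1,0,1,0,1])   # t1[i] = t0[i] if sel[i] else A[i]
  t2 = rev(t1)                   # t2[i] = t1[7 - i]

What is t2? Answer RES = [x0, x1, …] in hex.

RES = [ 0x6b  0x42  0x42  0x40  0x40  0x6d  0x6d  0xe4 ]

  t0: e4 6d f3 40 62 42 7c 6b
  t1: e4 6d 6d 40 40 42 42 6b
  t2: 6b 42 42 40 40 6d 6d e4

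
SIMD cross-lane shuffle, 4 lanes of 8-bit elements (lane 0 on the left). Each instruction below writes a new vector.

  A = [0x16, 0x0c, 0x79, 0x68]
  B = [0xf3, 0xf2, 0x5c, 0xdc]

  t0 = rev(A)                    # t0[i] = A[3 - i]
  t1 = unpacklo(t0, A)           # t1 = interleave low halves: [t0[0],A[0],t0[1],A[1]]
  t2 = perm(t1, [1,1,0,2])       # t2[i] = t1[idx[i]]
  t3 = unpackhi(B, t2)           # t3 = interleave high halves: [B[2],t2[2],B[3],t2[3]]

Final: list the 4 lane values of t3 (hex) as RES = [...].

  t0: 68 79 0c 16
  t1: 68 16 79 0c
  t2: 16 16 68 79
  t3: 5c 68 dc 79

RES = [0x5c, 0x68, 0xdc, 0x79]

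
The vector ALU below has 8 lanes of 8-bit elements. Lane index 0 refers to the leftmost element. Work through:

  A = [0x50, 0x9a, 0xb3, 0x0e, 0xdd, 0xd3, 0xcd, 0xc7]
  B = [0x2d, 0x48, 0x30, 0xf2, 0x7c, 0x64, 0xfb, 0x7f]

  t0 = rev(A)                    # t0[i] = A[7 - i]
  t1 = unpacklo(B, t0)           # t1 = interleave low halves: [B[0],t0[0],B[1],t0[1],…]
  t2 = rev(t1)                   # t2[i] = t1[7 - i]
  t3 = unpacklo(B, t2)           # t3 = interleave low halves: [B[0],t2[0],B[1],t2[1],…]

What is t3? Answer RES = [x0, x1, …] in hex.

RES = [0x2d, 0xdd, 0x48, 0xf2, 0x30, 0xd3, 0xf2, 0x30]

t0 = [0xc7, 0xcd, 0xd3, 0xdd, 0x0e, 0xb3, 0x9a, 0x50]
t1 = [0x2d, 0xc7, 0x48, 0xcd, 0x30, 0xd3, 0xf2, 0xdd]
t2 = [0xdd, 0xf2, 0xd3, 0x30, 0xcd, 0x48, 0xc7, 0x2d]
t3 = [0x2d, 0xdd, 0x48, 0xf2, 0x30, 0xd3, 0xf2, 0x30]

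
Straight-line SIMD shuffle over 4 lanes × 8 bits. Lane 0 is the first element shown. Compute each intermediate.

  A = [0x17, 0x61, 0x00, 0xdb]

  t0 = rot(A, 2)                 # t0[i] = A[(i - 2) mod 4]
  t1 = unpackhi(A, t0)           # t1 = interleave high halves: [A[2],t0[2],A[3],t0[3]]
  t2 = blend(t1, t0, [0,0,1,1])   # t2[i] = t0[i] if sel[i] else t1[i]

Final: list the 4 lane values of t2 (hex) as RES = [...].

→ t0 |00|db|17|61|
→ t1 |00|17|db|61|
→ t2 |00|17|17|61|

RES = [0x00, 0x17, 0x17, 0x61]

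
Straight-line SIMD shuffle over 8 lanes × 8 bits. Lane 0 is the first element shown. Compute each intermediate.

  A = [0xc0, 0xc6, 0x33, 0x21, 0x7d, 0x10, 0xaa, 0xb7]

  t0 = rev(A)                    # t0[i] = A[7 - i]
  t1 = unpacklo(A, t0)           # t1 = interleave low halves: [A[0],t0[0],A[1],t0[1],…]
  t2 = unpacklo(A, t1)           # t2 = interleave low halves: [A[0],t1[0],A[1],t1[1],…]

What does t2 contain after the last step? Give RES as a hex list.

t0 = [0xb7, 0xaa, 0x10, 0x7d, 0x21, 0x33, 0xc6, 0xc0]
t1 = [0xc0, 0xb7, 0xc6, 0xaa, 0x33, 0x10, 0x21, 0x7d]
t2 = [0xc0, 0xc0, 0xc6, 0xb7, 0x33, 0xc6, 0x21, 0xaa]

RES = [0xc0, 0xc0, 0xc6, 0xb7, 0x33, 0xc6, 0x21, 0xaa]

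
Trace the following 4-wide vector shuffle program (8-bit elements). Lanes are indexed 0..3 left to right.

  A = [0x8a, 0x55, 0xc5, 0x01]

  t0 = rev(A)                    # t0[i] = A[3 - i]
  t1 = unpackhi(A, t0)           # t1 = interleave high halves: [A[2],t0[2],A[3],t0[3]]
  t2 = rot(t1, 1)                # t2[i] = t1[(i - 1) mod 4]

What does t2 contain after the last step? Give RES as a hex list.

RES = [ 0x8a  0xc5  0x55  0x01 ]

  t0: 01 c5 55 8a
  t1: c5 55 01 8a
  t2: 8a c5 55 01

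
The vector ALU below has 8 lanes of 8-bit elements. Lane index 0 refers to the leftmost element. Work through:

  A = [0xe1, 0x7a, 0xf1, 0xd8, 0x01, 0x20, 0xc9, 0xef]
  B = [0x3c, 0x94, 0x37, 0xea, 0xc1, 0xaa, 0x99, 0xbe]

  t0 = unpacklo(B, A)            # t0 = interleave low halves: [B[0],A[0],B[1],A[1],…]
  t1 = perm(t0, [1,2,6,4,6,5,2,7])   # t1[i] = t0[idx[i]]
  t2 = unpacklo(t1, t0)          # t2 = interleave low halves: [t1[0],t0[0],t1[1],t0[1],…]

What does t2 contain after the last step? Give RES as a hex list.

→ t0 |3c|e1|94|7a|37|f1|ea|d8|
→ t1 |e1|94|ea|37|ea|f1|94|d8|
→ t2 |e1|3c|94|e1|ea|94|37|7a|

RES = [0xe1, 0x3c, 0x94, 0xe1, 0xea, 0x94, 0x37, 0x7a]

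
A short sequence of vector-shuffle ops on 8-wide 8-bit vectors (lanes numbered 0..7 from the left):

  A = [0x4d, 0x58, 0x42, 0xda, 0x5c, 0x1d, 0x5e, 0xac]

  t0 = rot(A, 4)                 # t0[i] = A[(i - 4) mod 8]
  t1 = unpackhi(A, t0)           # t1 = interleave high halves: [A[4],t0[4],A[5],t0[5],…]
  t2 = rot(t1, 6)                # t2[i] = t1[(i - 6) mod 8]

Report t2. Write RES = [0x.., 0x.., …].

  t0: 5c 1d 5e ac 4d 58 42 da
  t1: 5c 4d 1d 58 5e 42 ac da
  t2: 1d 58 5e 42 ac da 5c 4d

RES = [0x1d, 0x58, 0x5e, 0x42, 0xac, 0xda, 0x5c, 0x4d]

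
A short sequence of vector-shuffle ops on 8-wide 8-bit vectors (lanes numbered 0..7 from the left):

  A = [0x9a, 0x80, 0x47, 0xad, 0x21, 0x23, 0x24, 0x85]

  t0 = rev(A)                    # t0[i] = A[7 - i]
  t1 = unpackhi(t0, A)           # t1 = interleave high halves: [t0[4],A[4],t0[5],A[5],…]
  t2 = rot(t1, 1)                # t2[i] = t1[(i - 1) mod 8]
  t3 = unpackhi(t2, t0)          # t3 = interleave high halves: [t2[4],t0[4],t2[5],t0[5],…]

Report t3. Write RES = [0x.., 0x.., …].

t0 = [0x85, 0x24, 0x23, 0x21, 0xad, 0x47, 0x80, 0x9a]
t1 = [0xad, 0x21, 0x47, 0x23, 0x80, 0x24, 0x9a, 0x85]
t2 = [0x85, 0xad, 0x21, 0x47, 0x23, 0x80, 0x24, 0x9a]
t3 = [0x23, 0xad, 0x80, 0x47, 0x24, 0x80, 0x9a, 0x9a]

RES = [0x23, 0xad, 0x80, 0x47, 0x24, 0x80, 0x9a, 0x9a]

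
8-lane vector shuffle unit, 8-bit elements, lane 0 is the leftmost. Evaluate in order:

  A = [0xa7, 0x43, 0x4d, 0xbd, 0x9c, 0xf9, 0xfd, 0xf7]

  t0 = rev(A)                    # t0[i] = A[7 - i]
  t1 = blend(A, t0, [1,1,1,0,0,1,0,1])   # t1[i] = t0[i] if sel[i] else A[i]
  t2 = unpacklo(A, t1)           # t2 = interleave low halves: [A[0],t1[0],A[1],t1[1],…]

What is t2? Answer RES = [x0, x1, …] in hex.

RES = [ 0xa7  0xf7  0x43  0xfd  0x4d  0xf9  0xbd  0xbd ]

t0 = [0xf7, 0xfd, 0xf9, 0x9c, 0xbd, 0x4d, 0x43, 0xa7]
t1 = [0xf7, 0xfd, 0xf9, 0xbd, 0x9c, 0x4d, 0xfd, 0xa7]
t2 = [0xa7, 0xf7, 0x43, 0xfd, 0x4d, 0xf9, 0xbd, 0xbd]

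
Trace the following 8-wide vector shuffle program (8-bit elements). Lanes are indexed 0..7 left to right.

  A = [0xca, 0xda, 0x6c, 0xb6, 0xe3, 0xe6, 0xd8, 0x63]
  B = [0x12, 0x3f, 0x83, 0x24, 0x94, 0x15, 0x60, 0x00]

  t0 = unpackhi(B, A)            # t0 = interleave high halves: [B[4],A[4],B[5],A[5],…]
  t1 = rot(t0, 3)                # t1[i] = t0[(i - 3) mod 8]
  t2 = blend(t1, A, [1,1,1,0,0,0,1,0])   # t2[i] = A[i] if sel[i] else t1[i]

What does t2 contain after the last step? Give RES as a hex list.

RES = [0xca, 0xda, 0x6c, 0x94, 0xe3, 0x15, 0xd8, 0x60]

t0 = [0x94, 0xe3, 0x15, 0xe6, 0x60, 0xd8, 0x00, 0x63]
t1 = [0xd8, 0x00, 0x63, 0x94, 0xe3, 0x15, 0xe6, 0x60]
t2 = [0xca, 0xda, 0x6c, 0x94, 0xe3, 0x15, 0xd8, 0x60]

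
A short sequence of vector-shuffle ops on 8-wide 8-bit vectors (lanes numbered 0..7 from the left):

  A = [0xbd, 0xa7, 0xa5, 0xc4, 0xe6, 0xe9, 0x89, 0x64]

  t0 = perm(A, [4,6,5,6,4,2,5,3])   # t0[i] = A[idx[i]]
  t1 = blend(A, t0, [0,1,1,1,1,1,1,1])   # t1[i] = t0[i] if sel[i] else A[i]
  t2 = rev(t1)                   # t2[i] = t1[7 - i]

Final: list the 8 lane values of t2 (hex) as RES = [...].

→ t0 |e6|89|e9|89|e6|a5|e9|c4|
→ t1 |bd|89|e9|89|e6|a5|e9|c4|
→ t2 |c4|e9|a5|e6|89|e9|89|bd|

RES = [ 0xc4  0xe9  0xa5  0xe6  0x89  0xe9  0x89  0xbd ]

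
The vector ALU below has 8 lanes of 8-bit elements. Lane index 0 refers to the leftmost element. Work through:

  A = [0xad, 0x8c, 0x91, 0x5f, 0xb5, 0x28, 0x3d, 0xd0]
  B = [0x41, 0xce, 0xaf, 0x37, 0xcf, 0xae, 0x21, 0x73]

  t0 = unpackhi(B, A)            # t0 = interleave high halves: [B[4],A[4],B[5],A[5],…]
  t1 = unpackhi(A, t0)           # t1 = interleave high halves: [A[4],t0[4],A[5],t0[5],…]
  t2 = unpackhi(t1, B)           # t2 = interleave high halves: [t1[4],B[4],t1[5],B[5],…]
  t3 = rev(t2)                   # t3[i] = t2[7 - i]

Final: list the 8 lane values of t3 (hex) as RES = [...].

RES = [ 0x73  0xd0  0x21  0xd0  0xae  0x73  0xcf  0x3d ]

→ t0 |cf|b5|ae|28|21|3d|73|d0|
→ t1 |b5|21|28|3d|3d|73|d0|d0|
→ t2 |3d|cf|73|ae|d0|21|d0|73|
→ t3 |73|d0|21|d0|ae|73|cf|3d|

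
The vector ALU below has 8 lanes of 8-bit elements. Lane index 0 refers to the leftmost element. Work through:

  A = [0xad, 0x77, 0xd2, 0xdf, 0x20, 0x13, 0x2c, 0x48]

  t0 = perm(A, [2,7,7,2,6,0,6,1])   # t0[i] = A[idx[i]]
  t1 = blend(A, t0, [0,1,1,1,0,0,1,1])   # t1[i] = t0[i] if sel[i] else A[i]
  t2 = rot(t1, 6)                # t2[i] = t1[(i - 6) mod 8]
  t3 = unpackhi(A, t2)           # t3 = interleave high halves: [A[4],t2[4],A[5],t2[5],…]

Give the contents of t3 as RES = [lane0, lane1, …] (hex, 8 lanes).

t0 = [0xd2, 0x48, 0x48, 0xd2, 0x2c, 0xad, 0x2c, 0x77]
t1 = [0xad, 0x48, 0x48, 0xd2, 0x20, 0x13, 0x2c, 0x77]
t2 = [0x48, 0xd2, 0x20, 0x13, 0x2c, 0x77, 0xad, 0x48]
t3 = [0x20, 0x2c, 0x13, 0x77, 0x2c, 0xad, 0x48, 0x48]

RES = [0x20, 0x2c, 0x13, 0x77, 0x2c, 0xad, 0x48, 0x48]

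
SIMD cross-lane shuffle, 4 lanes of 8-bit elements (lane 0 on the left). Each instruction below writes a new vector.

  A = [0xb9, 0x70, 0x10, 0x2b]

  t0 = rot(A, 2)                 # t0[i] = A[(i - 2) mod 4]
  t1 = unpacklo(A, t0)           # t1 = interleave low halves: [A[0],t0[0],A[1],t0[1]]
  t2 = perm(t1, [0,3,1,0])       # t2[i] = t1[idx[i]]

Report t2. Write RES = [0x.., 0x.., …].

RES = [ 0xb9  0x2b  0x10  0xb9 ]

t0 = [0x10, 0x2b, 0xb9, 0x70]
t1 = [0xb9, 0x10, 0x70, 0x2b]
t2 = [0xb9, 0x2b, 0x10, 0xb9]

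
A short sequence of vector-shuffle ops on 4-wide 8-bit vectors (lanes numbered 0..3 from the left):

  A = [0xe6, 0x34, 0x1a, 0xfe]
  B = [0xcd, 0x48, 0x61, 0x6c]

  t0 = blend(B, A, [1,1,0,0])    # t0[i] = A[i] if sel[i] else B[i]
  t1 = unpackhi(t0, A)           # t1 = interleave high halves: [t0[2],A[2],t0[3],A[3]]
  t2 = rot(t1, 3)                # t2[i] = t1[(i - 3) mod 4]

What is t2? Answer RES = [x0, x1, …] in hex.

RES = [0x1a, 0x6c, 0xfe, 0x61]

t0 = [0xe6, 0x34, 0x61, 0x6c]
t1 = [0x61, 0x1a, 0x6c, 0xfe]
t2 = [0x1a, 0x6c, 0xfe, 0x61]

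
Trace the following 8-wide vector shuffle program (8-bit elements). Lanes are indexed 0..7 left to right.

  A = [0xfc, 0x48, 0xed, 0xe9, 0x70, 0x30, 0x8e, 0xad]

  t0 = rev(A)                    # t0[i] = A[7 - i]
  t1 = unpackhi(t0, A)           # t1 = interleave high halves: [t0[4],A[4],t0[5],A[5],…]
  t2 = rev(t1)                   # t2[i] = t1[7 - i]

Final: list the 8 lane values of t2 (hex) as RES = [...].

  t0: ad 8e 30 70 e9 ed 48 fc
  t1: e9 70 ed 30 48 8e fc ad
  t2: ad fc 8e 48 30 ed 70 e9

RES = [ 0xad  0xfc  0x8e  0x48  0x30  0xed  0x70  0xe9 ]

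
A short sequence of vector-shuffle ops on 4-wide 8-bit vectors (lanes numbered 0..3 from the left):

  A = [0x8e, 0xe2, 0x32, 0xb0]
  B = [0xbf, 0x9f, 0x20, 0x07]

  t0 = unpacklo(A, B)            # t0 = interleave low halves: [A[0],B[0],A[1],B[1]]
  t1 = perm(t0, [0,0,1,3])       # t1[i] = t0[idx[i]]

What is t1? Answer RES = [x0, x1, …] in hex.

RES = [ 0x8e  0x8e  0xbf  0x9f ]

t0 = [0x8e, 0xbf, 0xe2, 0x9f]
t1 = [0x8e, 0x8e, 0xbf, 0x9f]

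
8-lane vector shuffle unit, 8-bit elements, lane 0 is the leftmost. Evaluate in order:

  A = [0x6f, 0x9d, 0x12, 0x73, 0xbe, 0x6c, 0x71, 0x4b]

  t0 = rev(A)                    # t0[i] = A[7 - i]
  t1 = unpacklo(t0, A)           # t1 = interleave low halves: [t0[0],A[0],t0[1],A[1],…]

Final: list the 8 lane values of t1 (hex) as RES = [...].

→ t0 |4b|71|6c|be|73|12|9d|6f|
→ t1 |4b|6f|71|9d|6c|12|be|73|

RES = [ 0x4b  0x6f  0x71  0x9d  0x6c  0x12  0xbe  0x73 ]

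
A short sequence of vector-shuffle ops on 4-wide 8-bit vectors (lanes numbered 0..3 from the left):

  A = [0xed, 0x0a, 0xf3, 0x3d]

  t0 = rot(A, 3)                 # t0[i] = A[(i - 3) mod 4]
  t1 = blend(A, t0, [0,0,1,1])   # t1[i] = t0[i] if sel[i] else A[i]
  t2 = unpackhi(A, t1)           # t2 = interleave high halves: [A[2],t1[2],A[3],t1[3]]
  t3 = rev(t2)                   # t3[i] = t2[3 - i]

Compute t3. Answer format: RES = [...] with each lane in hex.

  t0: 0a f3 3d ed
  t1: ed 0a 3d ed
  t2: f3 3d 3d ed
  t3: ed 3d 3d f3

RES = [ 0xed  0x3d  0x3d  0xf3 ]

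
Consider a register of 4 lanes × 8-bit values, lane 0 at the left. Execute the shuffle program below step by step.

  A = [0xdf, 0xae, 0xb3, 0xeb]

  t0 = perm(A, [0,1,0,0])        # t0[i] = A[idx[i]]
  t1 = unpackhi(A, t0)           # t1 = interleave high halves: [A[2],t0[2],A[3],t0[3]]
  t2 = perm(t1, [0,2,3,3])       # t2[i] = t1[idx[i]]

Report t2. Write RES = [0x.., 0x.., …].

RES = [0xb3, 0xeb, 0xdf, 0xdf]

  t0: df ae df df
  t1: b3 df eb df
  t2: b3 eb df df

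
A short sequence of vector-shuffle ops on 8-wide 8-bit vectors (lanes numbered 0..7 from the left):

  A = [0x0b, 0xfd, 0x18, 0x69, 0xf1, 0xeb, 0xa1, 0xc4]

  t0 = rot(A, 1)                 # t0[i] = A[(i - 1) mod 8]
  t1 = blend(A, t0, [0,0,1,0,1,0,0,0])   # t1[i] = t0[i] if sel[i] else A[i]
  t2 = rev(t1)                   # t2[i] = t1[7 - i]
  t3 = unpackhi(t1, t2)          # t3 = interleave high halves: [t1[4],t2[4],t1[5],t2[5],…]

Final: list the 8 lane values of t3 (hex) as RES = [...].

RES = [ 0x69  0x69  0xeb  0xfd  0xa1  0xfd  0xc4  0x0b ]

t0 = [0xc4, 0x0b, 0xfd, 0x18, 0x69, 0xf1, 0xeb, 0xa1]
t1 = [0x0b, 0xfd, 0xfd, 0x69, 0x69, 0xeb, 0xa1, 0xc4]
t2 = [0xc4, 0xa1, 0xeb, 0x69, 0x69, 0xfd, 0xfd, 0x0b]
t3 = [0x69, 0x69, 0xeb, 0xfd, 0xa1, 0xfd, 0xc4, 0x0b]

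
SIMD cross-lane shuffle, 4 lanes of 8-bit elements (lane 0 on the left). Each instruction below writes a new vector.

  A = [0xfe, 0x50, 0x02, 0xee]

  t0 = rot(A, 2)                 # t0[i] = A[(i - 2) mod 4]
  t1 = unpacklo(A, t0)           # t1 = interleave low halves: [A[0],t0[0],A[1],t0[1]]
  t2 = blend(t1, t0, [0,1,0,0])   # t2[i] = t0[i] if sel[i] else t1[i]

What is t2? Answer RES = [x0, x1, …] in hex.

RES = [0xfe, 0xee, 0x50, 0xee]

t0 = [0x02, 0xee, 0xfe, 0x50]
t1 = [0xfe, 0x02, 0x50, 0xee]
t2 = [0xfe, 0xee, 0x50, 0xee]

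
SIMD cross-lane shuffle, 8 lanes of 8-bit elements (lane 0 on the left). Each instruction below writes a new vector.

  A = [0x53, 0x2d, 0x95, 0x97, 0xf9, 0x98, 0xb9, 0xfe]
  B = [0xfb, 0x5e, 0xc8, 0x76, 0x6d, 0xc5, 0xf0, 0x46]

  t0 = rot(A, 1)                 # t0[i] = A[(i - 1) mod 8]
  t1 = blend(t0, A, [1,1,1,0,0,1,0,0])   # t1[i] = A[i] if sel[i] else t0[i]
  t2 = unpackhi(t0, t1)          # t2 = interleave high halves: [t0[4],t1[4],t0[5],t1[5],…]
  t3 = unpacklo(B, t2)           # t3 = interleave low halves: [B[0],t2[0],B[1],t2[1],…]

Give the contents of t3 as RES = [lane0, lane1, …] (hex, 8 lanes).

RES = [0xfb, 0x97, 0x5e, 0x97, 0xc8, 0xf9, 0x76, 0x98]

t0 = [0xfe, 0x53, 0x2d, 0x95, 0x97, 0xf9, 0x98, 0xb9]
t1 = [0x53, 0x2d, 0x95, 0x95, 0x97, 0x98, 0x98, 0xb9]
t2 = [0x97, 0x97, 0xf9, 0x98, 0x98, 0x98, 0xb9, 0xb9]
t3 = [0xfb, 0x97, 0x5e, 0x97, 0xc8, 0xf9, 0x76, 0x98]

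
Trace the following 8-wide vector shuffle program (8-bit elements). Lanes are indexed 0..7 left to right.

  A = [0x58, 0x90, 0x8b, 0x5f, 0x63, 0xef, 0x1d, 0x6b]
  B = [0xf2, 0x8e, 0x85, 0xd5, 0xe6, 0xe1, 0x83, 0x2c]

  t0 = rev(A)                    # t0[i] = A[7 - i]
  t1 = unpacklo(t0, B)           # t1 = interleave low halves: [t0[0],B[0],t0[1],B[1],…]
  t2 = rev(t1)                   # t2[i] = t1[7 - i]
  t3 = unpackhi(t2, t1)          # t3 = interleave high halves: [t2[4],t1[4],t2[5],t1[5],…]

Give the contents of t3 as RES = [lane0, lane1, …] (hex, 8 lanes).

RES = [0x8e, 0xef, 0x1d, 0x85, 0xf2, 0x63, 0x6b, 0xd5]

  t0: 6b 1d ef 63 5f 8b 90 58
  t1: 6b f2 1d 8e ef 85 63 d5
  t2: d5 63 85 ef 8e 1d f2 6b
  t3: 8e ef 1d 85 f2 63 6b d5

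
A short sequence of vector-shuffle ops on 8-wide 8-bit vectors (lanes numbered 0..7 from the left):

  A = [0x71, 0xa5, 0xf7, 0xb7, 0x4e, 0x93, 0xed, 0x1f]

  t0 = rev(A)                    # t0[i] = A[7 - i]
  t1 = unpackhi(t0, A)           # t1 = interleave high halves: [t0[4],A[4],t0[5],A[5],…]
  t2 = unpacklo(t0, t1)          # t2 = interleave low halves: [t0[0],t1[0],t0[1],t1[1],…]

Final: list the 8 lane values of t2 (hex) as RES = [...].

RES = [0x1f, 0xb7, 0xed, 0x4e, 0x93, 0xf7, 0x4e, 0x93]

t0 = [0x1f, 0xed, 0x93, 0x4e, 0xb7, 0xf7, 0xa5, 0x71]
t1 = [0xb7, 0x4e, 0xf7, 0x93, 0xa5, 0xed, 0x71, 0x1f]
t2 = [0x1f, 0xb7, 0xed, 0x4e, 0x93, 0xf7, 0x4e, 0x93]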